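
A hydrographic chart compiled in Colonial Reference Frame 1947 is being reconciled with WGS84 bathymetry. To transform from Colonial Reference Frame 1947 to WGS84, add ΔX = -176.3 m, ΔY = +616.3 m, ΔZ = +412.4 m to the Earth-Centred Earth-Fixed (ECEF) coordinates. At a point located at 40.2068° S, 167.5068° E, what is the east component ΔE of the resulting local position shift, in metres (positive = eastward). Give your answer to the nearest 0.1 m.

ΔE = -563.6 m

The local east axis at (φ, λ) is (−sin λ, cos λ, 0), so ΔE = −sin(167.5068°)·(-176.3) + cos(167.5068°)·616.3 = -563.57 m.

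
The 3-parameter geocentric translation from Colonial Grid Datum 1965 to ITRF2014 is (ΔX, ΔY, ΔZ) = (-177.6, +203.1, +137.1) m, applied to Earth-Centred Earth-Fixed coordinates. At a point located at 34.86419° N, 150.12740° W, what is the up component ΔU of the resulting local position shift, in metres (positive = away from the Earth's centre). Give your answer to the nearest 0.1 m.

ΔU = 121.7 m

At φ = 34.86419°, λ = -150.12740°: sin φ = 0.571633, cos φ = 0.820509, sin λ = -0.498073, cos λ = -0.867135.
ΔU = cos φ cos λ·ΔX + cos φ sin λ·ΔY + sin φ·ΔZ = (0.820509)(-0.867135)(-177.6) + (0.820509)(-0.498073)(203.1) + (0.571633)(137.1) = 121.73 m.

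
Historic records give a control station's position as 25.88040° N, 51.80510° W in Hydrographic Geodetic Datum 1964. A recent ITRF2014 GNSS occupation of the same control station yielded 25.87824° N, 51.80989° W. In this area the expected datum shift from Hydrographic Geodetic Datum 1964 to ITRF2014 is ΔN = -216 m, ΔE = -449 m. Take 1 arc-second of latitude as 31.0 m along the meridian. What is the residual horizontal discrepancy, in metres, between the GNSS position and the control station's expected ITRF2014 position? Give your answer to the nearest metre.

41 m

Observed coordinate differences: Δφ = -0.00216°, Δλ = -0.00479°.
Converting to metres (1° lat = 111600 m, cos φ = 0.899707): observed ΔN = -241.1 m, observed ΔE = -481.0 m.
Subtracting the expected shift leaves a residual of -241.1 − (-216) = -25.1 m north and -481.0 − (-449) = -32.0 m east.
Residual distance = √((-25.1)² + (-32.0)²) = 40.6 m.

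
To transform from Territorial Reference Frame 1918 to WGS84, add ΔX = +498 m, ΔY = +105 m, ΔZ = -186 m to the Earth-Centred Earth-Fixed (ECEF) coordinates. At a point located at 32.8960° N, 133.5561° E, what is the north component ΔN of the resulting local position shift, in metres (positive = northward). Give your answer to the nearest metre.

ΔN = -11 m

The local north axis is (−sin φ cos λ, −sin φ sin λ, cos φ), giving ΔN = 186.372 − 41.328 − 156.176 = -11.13 m.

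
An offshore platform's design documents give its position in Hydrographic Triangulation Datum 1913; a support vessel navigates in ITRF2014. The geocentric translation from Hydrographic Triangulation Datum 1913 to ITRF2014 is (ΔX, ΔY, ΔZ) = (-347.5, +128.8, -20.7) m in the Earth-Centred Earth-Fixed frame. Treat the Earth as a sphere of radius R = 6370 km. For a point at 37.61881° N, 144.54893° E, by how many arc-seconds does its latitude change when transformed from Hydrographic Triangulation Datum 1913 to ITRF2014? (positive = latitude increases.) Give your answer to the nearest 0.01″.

sin φ = 0.610405, cos φ = 0.792089, sin λ = 0.580007, cos λ = -0.814611.
North component: ΔN = −sin φ cos λ·ΔX − sin φ sin λ·ΔY + cos φ·ΔZ = −(0.610405)(-0.814611)(-347.5) − (0.610405)(0.580007)(128.8) + (0.792089)(-20.7) = -234.79 m.
1° of latitude spans πR/180 = 111177 m, so Δφ = -234.79 / 111177 × 3600 = -7.603″.

Δφ = -7.60″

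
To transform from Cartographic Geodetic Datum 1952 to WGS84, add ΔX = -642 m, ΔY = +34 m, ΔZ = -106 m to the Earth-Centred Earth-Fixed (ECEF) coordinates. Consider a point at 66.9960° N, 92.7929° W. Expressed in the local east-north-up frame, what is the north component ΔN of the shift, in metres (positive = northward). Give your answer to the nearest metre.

The local north axis is (−sin φ cos λ, −sin φ sin λ, cos φ), giving ΔN = -28.794 + 31.259 − 41.424 = -38.96 m.

ΔN = -39 m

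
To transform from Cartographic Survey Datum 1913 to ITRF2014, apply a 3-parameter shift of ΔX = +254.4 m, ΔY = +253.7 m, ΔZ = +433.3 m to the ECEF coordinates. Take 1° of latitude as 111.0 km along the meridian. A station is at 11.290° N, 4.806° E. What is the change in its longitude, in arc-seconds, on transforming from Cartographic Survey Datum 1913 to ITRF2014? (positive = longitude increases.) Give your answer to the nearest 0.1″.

Δλ = 7.7″

sin φ = 0.195775, cos φ = 0.980649, sin λ = 0.083782, cos λ = 0.996484.
East component: ΔE = −sin λ·ΔX + cos λ·ΔY = −(0.083782)(254.4) + (0.996484)(253.7) = 231.49 m.
1° of latitude spans 111000 m; at latitude φ, 1° of longitude spans that × cos φ = 108852.0 m, so Δλ = 231.49 / 108852.0 × 3600 = 7.656″.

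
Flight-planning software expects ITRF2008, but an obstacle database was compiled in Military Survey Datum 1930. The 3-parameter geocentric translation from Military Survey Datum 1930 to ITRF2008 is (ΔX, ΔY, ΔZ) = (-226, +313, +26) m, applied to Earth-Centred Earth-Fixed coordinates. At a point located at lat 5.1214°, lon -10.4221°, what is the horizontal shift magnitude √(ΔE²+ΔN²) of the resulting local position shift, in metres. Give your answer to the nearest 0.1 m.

The local east axis at (φ, λ) is (−sin λ, cos λ, 0), so ΔE = −sin(-10.4221°)·(-226) + cos(-10.4221°)·313 = 266.95 m.
The local north axis is (−sin φ cos λ, −sin φ sin λ, cos φ), giving ΔN = 19.841 + 5.054 + 25.896 = 50.79 m.
Horizontal magnitude = √(ΔE² + ΔN²) = √(266.95² + 50.79²) = 271.74 m.

271.7 m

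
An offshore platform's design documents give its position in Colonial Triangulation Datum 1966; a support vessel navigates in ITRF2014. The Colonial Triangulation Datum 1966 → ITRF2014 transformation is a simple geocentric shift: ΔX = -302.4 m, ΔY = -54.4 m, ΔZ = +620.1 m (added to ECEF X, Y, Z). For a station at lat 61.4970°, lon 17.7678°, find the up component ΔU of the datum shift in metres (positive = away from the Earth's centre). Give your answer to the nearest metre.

ΔU = 400 m

The local up (radial) axis is (cos φ cos λ, cos φ sin λ, sin φ), giving ΔU = -137.423 − 7.922 + 544.939 = 399.59 m.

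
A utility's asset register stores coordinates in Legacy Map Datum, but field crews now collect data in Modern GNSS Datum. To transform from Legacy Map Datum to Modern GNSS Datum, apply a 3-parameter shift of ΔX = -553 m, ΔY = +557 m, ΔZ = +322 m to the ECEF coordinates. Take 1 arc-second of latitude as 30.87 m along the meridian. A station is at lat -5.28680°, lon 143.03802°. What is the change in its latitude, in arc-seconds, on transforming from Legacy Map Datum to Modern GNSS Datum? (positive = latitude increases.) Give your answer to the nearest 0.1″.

sin φ = -0.092141, cos φ = 0.995746, sin λ = 0.601285, cos λ = -0.799035.
North component: ΔN = −sin φ cos λ·ΔX − sin φ sin λ·ΔY + cos φ·ΔZ = −(-0.092141)(-0.799035)(-553) − (-0.092141)(0.601285)(557) + (0.995746)(322) = 392.20 m.
1° of latitude spans 3600 × 30.87 = 111132 m, so Δφ = 392.20 / 111132 × 3600 = 12.705″.

Δφ = 12.7″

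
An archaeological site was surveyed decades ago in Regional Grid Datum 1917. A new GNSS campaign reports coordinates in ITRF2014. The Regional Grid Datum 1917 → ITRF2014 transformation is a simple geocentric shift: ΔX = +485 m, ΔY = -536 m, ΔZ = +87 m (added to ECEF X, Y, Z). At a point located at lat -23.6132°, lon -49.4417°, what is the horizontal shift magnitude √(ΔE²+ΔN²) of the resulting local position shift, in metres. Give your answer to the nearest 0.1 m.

369.7 m

The local east axis at (φ, λ) is (−sin λ, cos λ, 0), so ΔE = −sin(-49.4417°)·485 + cos(-49.4417°)·(-536) = 19.96 m.
The local north axis is (−sin φ cos λ, −sin φ sin λ, cos φ), giving ΔN = 126.320 + 163.117 + 79.716 = 369.15 m.
Horizontal magnitude = √(ΔE² + ΔN²) = √(19.96² + 369.15²) = 369.69 m.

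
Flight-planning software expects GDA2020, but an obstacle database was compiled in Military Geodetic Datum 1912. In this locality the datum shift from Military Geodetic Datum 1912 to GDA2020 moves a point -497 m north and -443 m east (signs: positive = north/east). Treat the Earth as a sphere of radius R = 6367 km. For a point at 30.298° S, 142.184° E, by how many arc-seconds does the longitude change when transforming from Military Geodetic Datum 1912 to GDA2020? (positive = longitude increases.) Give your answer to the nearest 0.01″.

At latitude -30.298°, cos φ = 0.863413.
One radian of longitude at latitude φ spans R cos φ, so Δλ = ΔE / (R cos φ) = -443.0 / (6367000 × 0.863413) = -8.0584e-05 rad = -16.622″.

Δλ = -16.62″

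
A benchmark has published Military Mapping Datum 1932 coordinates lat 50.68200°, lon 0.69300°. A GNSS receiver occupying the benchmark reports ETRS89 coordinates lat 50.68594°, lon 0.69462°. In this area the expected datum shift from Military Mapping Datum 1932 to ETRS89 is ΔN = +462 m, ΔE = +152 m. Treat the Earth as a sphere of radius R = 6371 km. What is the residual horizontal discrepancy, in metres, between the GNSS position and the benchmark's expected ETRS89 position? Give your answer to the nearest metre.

45 m

Observed coordinate differences: Δφ = +0.00394°, Δλ = +0.00162°.
Converting to metres (1° lat = 111195 m, cos φ = 0.633624): observed ΔN = 438.1 m, observed ΔE = 114.1 m.
Subtracting the expected shift leaves a residual of 438.1 − (462) = -23.9 m north and 114.1 − (152) = -37.9 m east.
Residual distance = √((-23.9)² + (-37.9)²) = 44.8 m.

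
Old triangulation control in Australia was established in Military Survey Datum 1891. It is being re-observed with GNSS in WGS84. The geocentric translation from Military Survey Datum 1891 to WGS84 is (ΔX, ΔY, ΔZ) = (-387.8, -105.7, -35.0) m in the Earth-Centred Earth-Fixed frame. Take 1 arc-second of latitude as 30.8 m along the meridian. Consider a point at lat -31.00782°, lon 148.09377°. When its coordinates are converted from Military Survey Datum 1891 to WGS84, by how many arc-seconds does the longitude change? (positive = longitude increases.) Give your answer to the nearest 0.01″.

Δλ = 11.16″

sin φ = -0.515155, cos φ = 0.857097, sin λ = 0.528531, cos λ = -0.848914.
East component: ΔE = −sin λ·ΔX + cos λ·ΔY = −(0.528531)(-387.8) + (-0.848914)(-105.7) = 294.69 m.
1° of latitude spans 3600 × 30.80 = 110880 m; at latitude φ, 1° of longitude spans that × cos φ = 95034.9 m, so Δλ = 294.69 / 95034.9 × 3600 = 11.163″.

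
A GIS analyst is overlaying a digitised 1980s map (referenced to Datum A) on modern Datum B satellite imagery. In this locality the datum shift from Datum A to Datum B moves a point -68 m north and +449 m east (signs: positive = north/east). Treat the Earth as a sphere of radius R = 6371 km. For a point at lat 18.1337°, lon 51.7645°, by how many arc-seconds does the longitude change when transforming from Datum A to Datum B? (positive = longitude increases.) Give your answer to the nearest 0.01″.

Δλ = 15.30″

At latitude 18.1337°, cos φ = 0.950333.
One radian of longitude at latitude φ spans R cos φ, so Δλ = ΔE / (R cos φ) = 449.0 / (6371000 × 0.950333) = 7.4159e-05 rad = 15.296″.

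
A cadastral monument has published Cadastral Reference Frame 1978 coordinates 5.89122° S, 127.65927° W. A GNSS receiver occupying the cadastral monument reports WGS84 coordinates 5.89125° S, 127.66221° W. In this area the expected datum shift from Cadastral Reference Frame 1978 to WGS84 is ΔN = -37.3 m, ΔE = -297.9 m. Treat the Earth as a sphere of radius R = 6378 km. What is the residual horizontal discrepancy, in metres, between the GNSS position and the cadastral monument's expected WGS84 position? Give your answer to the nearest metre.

Observed coordinate differences: Δφ = -0.00003°, Δλ = -0.00294°.
Converting to metres (1° lat = 111317 m, cos φ = 0.994719): observed ΔN = -3.3 m, observed ΔE = -325.5 m.
Subtracting the expected shift leaves a residual of -3.3 − (-37.3) = 34.0 m north and -325.5 − (-297.9) = -27.6 m east.
Residual distance = √(34.0² + (-27.6)²) = 43.8 m.

44 m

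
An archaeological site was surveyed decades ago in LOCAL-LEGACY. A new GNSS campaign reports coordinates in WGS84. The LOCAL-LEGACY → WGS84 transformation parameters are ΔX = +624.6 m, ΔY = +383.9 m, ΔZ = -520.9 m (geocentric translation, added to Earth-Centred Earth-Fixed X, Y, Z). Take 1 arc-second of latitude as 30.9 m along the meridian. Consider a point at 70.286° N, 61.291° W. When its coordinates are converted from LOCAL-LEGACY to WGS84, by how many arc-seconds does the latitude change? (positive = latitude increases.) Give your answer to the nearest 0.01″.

sin φ = 0.941388, cos φ = 0.337325, sin λ = -0.877071, cos λ = 0.480361.
North component: ΔN = −sin φ cos λ·ΔX − sin φ sin λ·ΔY + cos φ·ΔZ = −(0.941388)(0.480361)(624.6) − (0.941388)(-0.877071)(383.9) + (0.337325)(-520.9) = -141.19 m.
1° of latitude spans 3600 × 30.90 = 111240 m, so Δφ = -141.19 / 111240 × 3600 = -4.569″.

Δφ = -4.57″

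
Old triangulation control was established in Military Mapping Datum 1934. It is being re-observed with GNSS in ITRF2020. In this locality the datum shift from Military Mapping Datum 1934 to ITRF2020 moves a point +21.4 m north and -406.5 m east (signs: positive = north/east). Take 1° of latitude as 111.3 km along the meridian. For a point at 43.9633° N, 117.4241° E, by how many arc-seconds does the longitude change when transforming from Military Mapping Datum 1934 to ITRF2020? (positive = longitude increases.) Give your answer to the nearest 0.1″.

Δλ = -18.3″

At latitude 43.9633°, cos φ = 0.719785.
1° of longitude at this latitude = 111.3 × cos φ = 80.11 km, so Δλ = -406.5 / 80112.0 = -0.0050741° = -18.267″.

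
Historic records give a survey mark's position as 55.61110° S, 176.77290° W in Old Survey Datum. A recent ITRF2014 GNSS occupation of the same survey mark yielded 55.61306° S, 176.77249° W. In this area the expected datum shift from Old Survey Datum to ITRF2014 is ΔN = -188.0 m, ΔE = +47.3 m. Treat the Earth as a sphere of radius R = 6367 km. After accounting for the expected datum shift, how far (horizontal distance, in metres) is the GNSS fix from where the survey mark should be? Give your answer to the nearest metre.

37 m

Observed coordinate differences: Δφ = -0.00196°, Δλ = +0.00041°.
Converting to metres (1° lat = 111125 m, cos φ = 0.564807): observed ΔN = -217.8 m, observed ΔE = 25.7 m.
Subtracting the expected shift leaves a residual of -217.8 − (-188.0) = -29.8 m north and 25.7 − (47.3) = -21.6 m east.
Residual distance = √((-29.8)² + (-21.6)²) = 36.8 m.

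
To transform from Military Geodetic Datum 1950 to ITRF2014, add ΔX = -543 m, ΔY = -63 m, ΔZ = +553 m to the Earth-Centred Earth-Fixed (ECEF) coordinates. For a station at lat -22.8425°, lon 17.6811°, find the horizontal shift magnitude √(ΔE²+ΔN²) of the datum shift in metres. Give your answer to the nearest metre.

319 m

At φ = -22.8425°, λ = 17.6811°: sin φ = -0.388199, cos φ = 0.921575, sin λ = 0.303719, cos λ = 0.952762.
ΔE = −sin λ·ΔX + cos λ·ΔY = −(0.303719)·(-543) + (0.952762)·(-63) = 104.90 m.
ΔN = −sin φ cos λ·ΔX − sin φ sin λ·ΔY + cos φ·ΔZ = −(-0.388199)(0.952762)(-543) − (-0.388199)(0.303719)(-63) + (0.921575)(553) = 301.37 m.
Horizontal magnitude = √(ΔE² + ΔN²) = √(104.90² + 301.37²) = 319.10 m.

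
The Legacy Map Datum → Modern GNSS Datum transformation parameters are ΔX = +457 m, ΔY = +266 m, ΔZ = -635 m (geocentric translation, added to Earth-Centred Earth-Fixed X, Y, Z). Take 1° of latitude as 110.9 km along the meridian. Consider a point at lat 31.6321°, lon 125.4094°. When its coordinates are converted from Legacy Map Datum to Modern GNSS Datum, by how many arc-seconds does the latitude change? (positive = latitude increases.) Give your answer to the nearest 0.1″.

Δφ = -16.7″

sin φ = 0.524463, cos φ = 0.851433, sin λ = 0.815033, cos λ = -0.579415.
North component: ΔN = −sin φ cos λ·ΔX − sin φ sin λ·ΔY + cos φ·ΔZ = −(0.524463)(-0.579415)(457) − (0.524463)(0.815033)(266) + (0.851433)(-635) = -515.49 m.
1° of latitude spans 110900 m, so Δφ = -515.49 / 110900 × 3600 = -16.734″.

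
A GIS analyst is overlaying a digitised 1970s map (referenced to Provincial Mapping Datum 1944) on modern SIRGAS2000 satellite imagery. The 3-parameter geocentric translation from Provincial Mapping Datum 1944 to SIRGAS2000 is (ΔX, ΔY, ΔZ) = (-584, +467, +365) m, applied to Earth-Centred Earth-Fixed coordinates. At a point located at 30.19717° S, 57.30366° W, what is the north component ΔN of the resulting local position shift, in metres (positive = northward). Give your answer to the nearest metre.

ΔN = -41 m

At φ = -30.19717°, λ = -57.30366°: sin φ = -0.502977, cos φ = 0.864300, sin λ = -0.841545, cos λ = 0.540187.
ΔN = −sin φ cos λ·ΔX − sin φ sin λ·ΔY + cos φ·ΔZ = −(-0.502977)(0.540187)(-584) − (-0.502977)(-0.841545)(467) + (0.864300)(365) = -40.88 m.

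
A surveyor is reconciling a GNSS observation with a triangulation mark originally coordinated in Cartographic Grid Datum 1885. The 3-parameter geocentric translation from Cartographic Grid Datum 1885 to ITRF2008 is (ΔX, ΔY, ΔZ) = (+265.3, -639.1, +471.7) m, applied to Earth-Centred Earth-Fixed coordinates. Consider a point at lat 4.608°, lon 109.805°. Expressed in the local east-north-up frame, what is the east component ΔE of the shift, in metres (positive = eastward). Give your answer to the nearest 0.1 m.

ΔE = -33.1 m

The local east axis at (φ, λ) is (−sin λ, cos λ, 0), so ΔE = −sin(109.805°)·265.3 + cos(109.805°)·(-639.1) = -33.07 m.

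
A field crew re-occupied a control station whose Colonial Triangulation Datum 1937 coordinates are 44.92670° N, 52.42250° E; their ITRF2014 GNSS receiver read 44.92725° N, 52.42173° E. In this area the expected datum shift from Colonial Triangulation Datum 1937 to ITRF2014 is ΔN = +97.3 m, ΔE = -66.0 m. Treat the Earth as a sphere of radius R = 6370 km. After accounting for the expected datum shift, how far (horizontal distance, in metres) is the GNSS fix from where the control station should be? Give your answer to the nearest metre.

37 m

Observed coordinate differences: Δφ = +0.00055°, Δλ = -0.00077°.
Converting to metres (1° lat = 111177 m, cos φ = 0.708011): observed ΔN = 61.1 m, observed ΔE = -60.6 m.
Subtracting the expected shift leaves a residual of 61.1 − (97.3) = -36.2 m north and -60.6 − (-66.0) = 5.4 m east.
Residual distance = √((-36.2)² + 5.4²) = 36.6 m.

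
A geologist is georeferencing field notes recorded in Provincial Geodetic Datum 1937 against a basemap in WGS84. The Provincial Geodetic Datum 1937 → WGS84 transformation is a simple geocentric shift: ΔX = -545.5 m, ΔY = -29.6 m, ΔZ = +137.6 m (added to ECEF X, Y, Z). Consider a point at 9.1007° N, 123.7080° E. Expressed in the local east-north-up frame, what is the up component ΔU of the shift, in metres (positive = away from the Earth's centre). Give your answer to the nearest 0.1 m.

The local up (radial) axis is (cos φ cos λ, cos φ sin λ, sin φ), giving ΔU = 298.920 − 24.314 + 21.764 = 296.37 m.

ΔU = 296.4 m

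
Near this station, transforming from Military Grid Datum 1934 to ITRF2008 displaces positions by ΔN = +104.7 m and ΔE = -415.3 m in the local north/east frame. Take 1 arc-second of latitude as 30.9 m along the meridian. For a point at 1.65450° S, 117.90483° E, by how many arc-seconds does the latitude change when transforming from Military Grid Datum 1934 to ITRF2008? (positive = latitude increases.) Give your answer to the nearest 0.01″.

1″ of latitude = 30.90 m, so Δφ = 104.7 / 30.90 = 3.388″.

Δφ = 3.39″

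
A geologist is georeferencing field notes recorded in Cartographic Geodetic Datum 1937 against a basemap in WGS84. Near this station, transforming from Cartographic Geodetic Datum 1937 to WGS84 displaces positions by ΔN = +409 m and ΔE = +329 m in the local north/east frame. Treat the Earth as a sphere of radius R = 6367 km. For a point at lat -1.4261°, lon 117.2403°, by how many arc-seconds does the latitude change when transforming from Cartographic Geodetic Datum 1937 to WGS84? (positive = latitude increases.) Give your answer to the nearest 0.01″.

Δφ = 13.25″

On a sphere of radius R, 1 rad of latitude = R, so Δφ = ΔN / R = 409.0 / 6367000 = 6.4237e-05 rad = 13.250″.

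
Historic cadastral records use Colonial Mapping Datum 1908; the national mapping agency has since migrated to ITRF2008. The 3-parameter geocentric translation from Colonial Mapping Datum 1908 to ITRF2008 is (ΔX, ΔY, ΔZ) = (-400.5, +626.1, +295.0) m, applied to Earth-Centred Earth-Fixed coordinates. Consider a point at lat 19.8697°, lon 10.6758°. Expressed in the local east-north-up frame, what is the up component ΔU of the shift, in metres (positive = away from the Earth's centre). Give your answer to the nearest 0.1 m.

At φ = 19.8697°, λ = 10.6758°: sin φ = 0.339882, cos φ = 0.940468, sin λ = 0.185252, cos λ = 0.982691.
ΔU = cos φ cos λ·ΔX + cos φ sin λ·ΔY + sin φ·ΔZ = (0.940468)(0.982691)(-400.5) + (0.940468)(0.185252)(626.1) + (0.339882)(295.0) = -160.79 m.

ΔU = -160.8 m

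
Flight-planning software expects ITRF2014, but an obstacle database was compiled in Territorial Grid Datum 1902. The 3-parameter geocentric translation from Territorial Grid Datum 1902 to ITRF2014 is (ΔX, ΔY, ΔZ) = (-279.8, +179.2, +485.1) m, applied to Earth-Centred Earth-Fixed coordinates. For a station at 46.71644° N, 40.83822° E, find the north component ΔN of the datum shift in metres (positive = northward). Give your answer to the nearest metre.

ΔN = 401 m

At φ = 46.71644°, λ = 40.83822°: sin φ = 0.727970, cos φ = 0.685610, sin λ = 0.653925, cos λ = 0.756559.
ΔN = −sin φ cos λ·ΔX − sin φ sin λ·ΔY + cos φ·ΔZ = −(0.727970)(0.756559)(-279.8) − (0.727970)(0.653925)(179.2) + (0.685610)(485.1) = 401.38 m.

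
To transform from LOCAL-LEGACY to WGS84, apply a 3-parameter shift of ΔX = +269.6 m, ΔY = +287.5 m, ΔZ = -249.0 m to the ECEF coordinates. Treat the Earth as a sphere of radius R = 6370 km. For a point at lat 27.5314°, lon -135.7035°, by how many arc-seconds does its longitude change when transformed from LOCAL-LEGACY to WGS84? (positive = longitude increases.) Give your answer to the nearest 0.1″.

sin φ = 0.462235, cos φ = 0.886758, sin λ = -0.698372, cos λ = -0.715735.
East component: ΔE = −sin λ·ΔX + cos λ·ΔY = −(-0.698372)(269.6) + (-0.715735)(287.5) = -17.49 m.
1° of latitude spans πR/180 = 111177 m; at latitude φ, 1° of longitude spans that × cos φ = 98587.5 m, so Δλ = -17.49 / 98587.5 × 3600 = -0.639″.

Δλ = -0.6″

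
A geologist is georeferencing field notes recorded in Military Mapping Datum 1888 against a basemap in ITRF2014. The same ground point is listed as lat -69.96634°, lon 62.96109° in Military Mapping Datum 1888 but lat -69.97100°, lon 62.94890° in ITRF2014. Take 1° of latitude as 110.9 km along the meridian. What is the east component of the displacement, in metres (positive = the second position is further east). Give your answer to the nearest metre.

Δφ = -69.97100° − -69.96634° = -0.00466°; Δλ = 62.94890° − 62.96109° = -0.01219°.
ΔN = Δφ × 110900 = -516.8 m; ΔE = Δλ × 110900 × cos(-69.96634°) = -0.01219 × 110900 × 0.342572 = -463.1 m.

ΔE = -463 m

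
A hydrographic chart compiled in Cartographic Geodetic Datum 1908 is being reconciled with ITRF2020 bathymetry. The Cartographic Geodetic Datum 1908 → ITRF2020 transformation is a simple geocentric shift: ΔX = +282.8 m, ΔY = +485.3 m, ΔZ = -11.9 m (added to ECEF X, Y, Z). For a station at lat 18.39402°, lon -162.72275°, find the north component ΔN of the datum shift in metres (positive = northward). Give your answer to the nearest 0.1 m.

ΔN = 119.4 m

The local north axis is (−sin φ cos λ, −sin φ sin λ, cos φ), giving ΔN = 85.211 + 45.481 − 11.292 = 119.40 m.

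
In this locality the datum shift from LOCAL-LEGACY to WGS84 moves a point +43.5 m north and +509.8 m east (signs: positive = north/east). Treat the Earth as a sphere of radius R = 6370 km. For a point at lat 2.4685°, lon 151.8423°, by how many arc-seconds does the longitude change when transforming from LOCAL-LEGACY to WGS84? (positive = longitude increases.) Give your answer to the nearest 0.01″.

Δλ = 16.52″

At latitude 2.4685°, cos φ = 0.999072.
One radian of longitude at latitude φ spans R cos φ, so Δλ = ΔE / (R cos φ) = 509.8 / (6370000 × 0.999072) = 8.0106e-05 rad = 16.523″.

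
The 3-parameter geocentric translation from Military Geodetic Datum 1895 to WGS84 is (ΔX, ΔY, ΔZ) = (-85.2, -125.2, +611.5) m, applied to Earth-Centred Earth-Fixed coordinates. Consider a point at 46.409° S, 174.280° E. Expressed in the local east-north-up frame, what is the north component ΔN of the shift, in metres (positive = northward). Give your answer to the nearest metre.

The local north axis is (−sin φ cos λ, −sin φ sin λ, cos φ), giving ΔN = 61.401 − 9.038 + 421.633 = 474.00 m.

ΔN = 474 m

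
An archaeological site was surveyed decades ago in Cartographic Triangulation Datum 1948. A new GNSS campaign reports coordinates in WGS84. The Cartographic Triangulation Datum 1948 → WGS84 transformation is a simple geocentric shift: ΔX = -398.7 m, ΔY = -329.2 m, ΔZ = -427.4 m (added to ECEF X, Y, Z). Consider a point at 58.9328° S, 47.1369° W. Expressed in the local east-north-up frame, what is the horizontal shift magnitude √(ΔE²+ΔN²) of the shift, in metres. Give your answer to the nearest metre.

572 m

The local east axis at (φ, λ) is (−sin λ, cos λ, 0), so ΔE = −sin(-47.1369°)·(-398.7) + cos(-47.1369°)·(-329.2) = -516.18 m.
The local north axis is (−sin φ cos λ, −sin φ sin λ, cos φ), giving ΔN = -232.313 + 206.686 − 220.557 = -246.18 m.
Horizontal magnitude = √(ΔE² + ΔN²) = √((-516.18)² + (-246.18)²) = 571.88 m.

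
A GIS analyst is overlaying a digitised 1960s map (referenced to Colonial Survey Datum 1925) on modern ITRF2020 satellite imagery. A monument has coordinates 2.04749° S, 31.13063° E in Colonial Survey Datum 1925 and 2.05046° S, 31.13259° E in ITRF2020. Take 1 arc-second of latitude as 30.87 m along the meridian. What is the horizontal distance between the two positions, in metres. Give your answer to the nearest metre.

Δφ = -2.05046° − -2.04749° = -0.00297°; Δλ = 31.13259° − 31.13063° = +0.00196°.
1° of latitude = 3600 × 30.87 = 111132 m.
ΔN = Δφ × 111132 = -330.1 m; ΔE = Δλ × 111132 × cos(-2.04749°) = +0.00196 × 111132 × 0.999362 = 217.7 m.
Distance = √(ΔE² + ΔN²) = √(217.7² + (-330.1)²) = 395.4 m.

395 m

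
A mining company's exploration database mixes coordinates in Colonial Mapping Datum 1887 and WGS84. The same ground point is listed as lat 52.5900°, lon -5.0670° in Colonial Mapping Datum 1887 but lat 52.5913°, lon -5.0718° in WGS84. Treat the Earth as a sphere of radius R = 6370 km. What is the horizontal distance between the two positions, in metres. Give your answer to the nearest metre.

Δφ = 52.5913° − 52.5900° = +0.0013°; Δλ = -5.0718° − -5.0670° = -0.0048°.
1° along a meridian = πR/180 = 111177 m.
ΔN = Δφ × 111177 = 144.5 m; ΔE = Δλ × 111177 × cos(52.5900°) = -0.0048 × 111177 × 0.607514 = -324.2 m.
Distance = √(ΔE² + ΔN²) = √((-324.2)² + 144.5²) = 355.0 m.

355 m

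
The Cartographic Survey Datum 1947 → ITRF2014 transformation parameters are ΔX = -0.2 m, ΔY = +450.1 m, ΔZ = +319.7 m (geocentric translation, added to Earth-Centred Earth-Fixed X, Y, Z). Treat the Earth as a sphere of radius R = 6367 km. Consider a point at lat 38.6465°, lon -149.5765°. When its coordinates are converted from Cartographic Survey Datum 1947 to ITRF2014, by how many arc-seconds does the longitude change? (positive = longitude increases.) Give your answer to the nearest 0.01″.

sin φ = 0.624514, cos φ = 0.781014, sin λ = -0.506387, cos λ = -0.862306.
East component: ΔE = −sin λ·ΔX + cos λ·ΔY = −(-0.506387)(-0.2) + (-0.862306)(450.1) = -388.23 m.
1° of latitude spans πR/180 = 111125 m; at latitude φ, 1° of longitude spans that × cos φ = 86790.3 m, so Δλ = -388.23 / 86790.3 × 3600 = -16.103″.

Δλ = -16.10″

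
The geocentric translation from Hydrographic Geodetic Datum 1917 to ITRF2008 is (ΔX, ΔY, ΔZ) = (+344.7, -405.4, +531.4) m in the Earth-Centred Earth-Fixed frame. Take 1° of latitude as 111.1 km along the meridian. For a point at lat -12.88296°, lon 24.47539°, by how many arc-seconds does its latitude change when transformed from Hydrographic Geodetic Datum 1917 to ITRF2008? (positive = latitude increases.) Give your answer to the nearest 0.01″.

Δφ = 17.84″

sin φ = -0.222960, cos φ = 0.974828, sin λ = 0.414302, cos λ = 0.910139.
North component: ΔN = −sin φ cos λ·ΔX − sin φ sin λ·ΔY + cos φ·ΔZ = −(-0.222960)(0.910139)(344.7) − (-0.222960)(0.414302)(-405.4) + (0.974828)(531.4) = 550.52 m.
1° of latitude spans 111100 m, so Δφ = 550.52 / 111100 × 3600 = 17.839″.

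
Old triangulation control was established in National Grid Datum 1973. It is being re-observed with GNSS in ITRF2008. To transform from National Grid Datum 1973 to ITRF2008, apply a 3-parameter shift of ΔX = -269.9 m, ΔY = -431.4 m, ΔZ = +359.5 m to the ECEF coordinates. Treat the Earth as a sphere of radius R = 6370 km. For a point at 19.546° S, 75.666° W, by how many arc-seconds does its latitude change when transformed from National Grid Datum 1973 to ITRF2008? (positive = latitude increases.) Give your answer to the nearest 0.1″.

Δφ = 14.8″

sin φ = -0.334564, cos φ = 0.942373, sin λ = -0.968869, cos λ = 0.247574.
North component: ΔN = −sin φ cos λ·ΔX − sin φ sin λ·ΔY + cos φ·ΔZ = −(-0.334564)(0.247574)(-269.9) − (-0.334564)(-0.968869)(-431.4) + (0.942373)(359.5) = 456.27 m.
1° of latitude spans πR/180 = 111177 m, so Δφ = 456.27 / 111177 × 3600 = 14.774″.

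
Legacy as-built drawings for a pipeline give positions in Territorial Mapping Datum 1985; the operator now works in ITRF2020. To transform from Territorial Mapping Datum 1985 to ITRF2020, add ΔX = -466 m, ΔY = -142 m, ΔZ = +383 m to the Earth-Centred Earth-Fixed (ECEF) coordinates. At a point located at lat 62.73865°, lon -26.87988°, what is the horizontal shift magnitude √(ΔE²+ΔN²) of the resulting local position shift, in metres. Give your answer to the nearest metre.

The local east axis at (φ, λ) is (−sin λ, cos λ, 0), so ΔE = −sin(-26.87988°)·(-466) + cos(-26.87988°)·(-142) = -337.35 m.
The local north axis is (−sin φ cos λ, −sin φ sin λ, cos φ), giving ΔN = 369.484 − 57.070 + 175.433 = 487.85 m.
Horizontal magnitude = √(ΔE² + ΔN²) = √((-337.35)² + 487.85²) = 593.12 m.

593 m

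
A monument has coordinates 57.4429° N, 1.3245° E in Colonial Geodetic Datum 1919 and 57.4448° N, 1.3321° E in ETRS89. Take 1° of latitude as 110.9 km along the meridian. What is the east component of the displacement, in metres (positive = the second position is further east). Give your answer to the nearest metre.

ΔE = 454 m

Δφ = 57.4448° − 57.4429° = +0.0019°; Δλ = 1.3321° − 1.3245° = +0.0076°.
ΔN = Δφ × 110900 = 210.7 m; ΔE = Δλ × 110900 × cos(57.4429°) = +0.0076 × 110900 × 0.538140 = 453.6 m.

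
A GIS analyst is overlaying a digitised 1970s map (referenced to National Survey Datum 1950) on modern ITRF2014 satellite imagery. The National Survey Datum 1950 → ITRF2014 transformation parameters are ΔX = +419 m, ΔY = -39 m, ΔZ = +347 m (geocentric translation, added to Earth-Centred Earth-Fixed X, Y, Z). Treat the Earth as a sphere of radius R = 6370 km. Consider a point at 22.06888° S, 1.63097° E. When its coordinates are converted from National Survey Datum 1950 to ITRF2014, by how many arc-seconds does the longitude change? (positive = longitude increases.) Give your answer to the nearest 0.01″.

sin φ = -0.375721, cos φ = 0.926733, sin λ = 0.028462, cos λ = 0.999595.
East component: ΔE = −sin λ·ΔX + cos λ·ΔY = −(0.028462)(419) + (0.999595)(-39) = -50.91 m.
1° of latitude spans πR/180 = 111177 m; at latitude φ, 1° of longitude spans that × cos φ = 103031.8 m, so Δλ = -50.91 / 103031.8 × 3600 = -1.779″.

Δλ = -1.78″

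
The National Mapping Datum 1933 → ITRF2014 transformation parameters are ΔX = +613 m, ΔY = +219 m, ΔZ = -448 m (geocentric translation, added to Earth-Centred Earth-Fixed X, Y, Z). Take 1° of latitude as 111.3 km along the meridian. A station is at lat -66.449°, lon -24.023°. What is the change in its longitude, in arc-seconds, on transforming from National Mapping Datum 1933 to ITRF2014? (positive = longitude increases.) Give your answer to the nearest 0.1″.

sin φ = -0.916705, cos φ = 0.399565, sin λ = -0.407103, cos λ = 0.913382.
East component: ΔE = −sin λ·ΔX + cos λ·ΔY = −(-0.407103)(613) + (0.913382)(219) = 449.59 m.
1° of latitude spans 111300 m; at latitude φ, 1° of longitude spans that × cos φ = 44471.6 m, so Δλ = 449.59 / 44471.6 × 3600 = 36.394″.

Δλ = 36.4″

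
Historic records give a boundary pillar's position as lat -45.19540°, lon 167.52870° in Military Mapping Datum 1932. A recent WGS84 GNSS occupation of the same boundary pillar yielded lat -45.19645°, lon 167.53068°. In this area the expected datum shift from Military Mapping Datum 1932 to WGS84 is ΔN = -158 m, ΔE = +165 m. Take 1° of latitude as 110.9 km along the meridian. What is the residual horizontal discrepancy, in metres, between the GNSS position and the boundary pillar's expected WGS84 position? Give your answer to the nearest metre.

43 m

Observed coordinate differences: Δφ = -0.00105°, Δλ = +0.00198°.
Converting to metres (1° lat = 110900 m, cos φ = 0.704691): observed ΔN = -116.4 m, observed ΔE = 154.7 m.
Subtracting the expected shift leaves a residual of -116.4 − (-158) = 41.6 m north and 154.7 − (165) = -10.3 m east.
Residual distance = √(41.6² + (-10.3)²) = 42.8 m.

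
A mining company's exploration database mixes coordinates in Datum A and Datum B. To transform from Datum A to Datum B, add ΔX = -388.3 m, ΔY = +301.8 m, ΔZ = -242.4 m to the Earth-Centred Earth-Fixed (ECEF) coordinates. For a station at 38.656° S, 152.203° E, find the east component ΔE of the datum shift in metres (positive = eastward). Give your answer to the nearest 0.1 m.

ΔE = -85.9 m

At φ = -38.656°, λ = 152.203°: sin φ = -0.624643, cos φ = 0.780910, sin λ = 0.466340, cos λ = -0.884605.
ΔE = −sin λ·ΔX + cos λ·ΔY = −(0.466340)·(-388.3) + (-0.884605)·(301.8) = -85.89 m.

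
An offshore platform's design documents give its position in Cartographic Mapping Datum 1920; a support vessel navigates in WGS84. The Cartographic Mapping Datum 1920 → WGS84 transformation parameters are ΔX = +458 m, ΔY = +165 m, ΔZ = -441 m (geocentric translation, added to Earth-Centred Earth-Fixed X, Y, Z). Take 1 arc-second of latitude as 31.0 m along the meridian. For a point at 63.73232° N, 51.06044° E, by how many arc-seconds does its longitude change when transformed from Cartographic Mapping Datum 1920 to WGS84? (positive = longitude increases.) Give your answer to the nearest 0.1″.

Δλ = -18.4″

sin φ = 0.896736, cos φ = 0.442565, sin λ = 0.777809, cos λ = 0.628500.
East component: ΔE = −sin λ·ΔX + cos λ·ΔY = −(0.777809)(458) + (0.628500)(165) = -252.53 m.
1° of latitude spans 3600 × 31.00 = 111600 m; at latitude φ, 1° of longitude spans that × cos φ = 49390.3 m, so Δλ = -252.53 / 49390.3 × 3600 = -18.407″.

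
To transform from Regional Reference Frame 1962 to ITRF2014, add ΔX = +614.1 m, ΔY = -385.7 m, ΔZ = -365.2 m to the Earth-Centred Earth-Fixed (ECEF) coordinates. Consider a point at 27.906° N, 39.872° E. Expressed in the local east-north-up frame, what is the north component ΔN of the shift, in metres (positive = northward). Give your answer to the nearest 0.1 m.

ΔN = -427.6 m

The local north axis is (−sin φ cos λ, −sin φ sin λ, cos φ), giving ΔN = -220.583 + 115.724 − 322.733 = -427.59 m.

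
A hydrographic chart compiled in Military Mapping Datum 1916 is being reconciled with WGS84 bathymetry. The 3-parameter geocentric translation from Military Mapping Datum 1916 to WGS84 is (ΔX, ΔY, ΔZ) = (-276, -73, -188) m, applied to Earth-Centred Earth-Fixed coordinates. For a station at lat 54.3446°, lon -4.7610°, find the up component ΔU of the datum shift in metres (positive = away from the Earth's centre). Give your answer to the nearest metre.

ΔU = -310 m

The local up (radial) axis is (cos φ cos λ, cos φ sin λ, sin φ), giving ΔU = -160.328 + 3.532 − 152.757 = -309.55 m.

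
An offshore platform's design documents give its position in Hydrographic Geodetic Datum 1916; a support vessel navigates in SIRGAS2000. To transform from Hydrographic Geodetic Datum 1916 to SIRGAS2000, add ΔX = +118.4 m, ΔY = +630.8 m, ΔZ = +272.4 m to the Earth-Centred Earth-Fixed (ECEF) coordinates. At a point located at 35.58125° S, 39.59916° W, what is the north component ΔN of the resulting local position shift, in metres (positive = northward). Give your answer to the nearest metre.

ΔN = 41 m

The local north axis is (−sin φ cos λ, −sin φ sin λ, cos φ), giving ΔN = 53.083 − 233.953 + 221.541 = 40.67 m.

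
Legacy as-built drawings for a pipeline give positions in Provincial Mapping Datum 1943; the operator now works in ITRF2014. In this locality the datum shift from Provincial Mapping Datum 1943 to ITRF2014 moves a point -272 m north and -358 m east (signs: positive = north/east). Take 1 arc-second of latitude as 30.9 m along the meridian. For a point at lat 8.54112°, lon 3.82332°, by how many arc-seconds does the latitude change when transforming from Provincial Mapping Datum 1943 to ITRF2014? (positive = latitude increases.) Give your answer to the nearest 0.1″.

Δφ = -8.8″

1″ of latitude = 30.90 m, so Δφ = -272.0 / 30.90 = -8.803″.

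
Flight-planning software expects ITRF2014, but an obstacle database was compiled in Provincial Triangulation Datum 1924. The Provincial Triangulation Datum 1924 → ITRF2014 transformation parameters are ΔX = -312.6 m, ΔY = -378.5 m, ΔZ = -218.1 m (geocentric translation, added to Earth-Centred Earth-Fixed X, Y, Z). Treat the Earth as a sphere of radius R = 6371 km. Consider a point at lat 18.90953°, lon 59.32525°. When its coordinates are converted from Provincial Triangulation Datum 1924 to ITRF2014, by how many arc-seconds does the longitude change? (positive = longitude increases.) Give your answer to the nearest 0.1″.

sin φ = 0.324075, cos φ = 0.946031, sin λ = 0.860077, cos λ = 0.510164.
East component: ΔE = −sin λ·ΔX + cos λ·ΔY = −(0.860077)(-312.6) + (0.510164)(-378.5) = 75.76 m.
1° of latitude spans πR/180 = 111195 m; at latitude φ, 1° of longitude spans that × cos φ = 105193.9 m, so Δλ = 75.76 / 105193.9 × 3600 = 2.593″.

Δλ = 2.6″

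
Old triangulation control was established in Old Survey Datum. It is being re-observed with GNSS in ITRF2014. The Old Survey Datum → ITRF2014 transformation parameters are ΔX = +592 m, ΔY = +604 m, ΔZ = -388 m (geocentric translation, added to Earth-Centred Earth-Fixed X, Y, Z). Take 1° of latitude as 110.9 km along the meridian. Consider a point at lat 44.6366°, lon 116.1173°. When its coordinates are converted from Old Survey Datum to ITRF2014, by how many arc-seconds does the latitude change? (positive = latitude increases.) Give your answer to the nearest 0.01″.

Δφ = -15.39″

sin φ = 0.702608, cos φ = 0.711577, sin λ = 0.897895, cos λ = -0.440210.
North component: ΔN = −sin φ cos λ·ΔX − sin φ sin λ·ΔY + cos φ·ΔZ = −(0.702608)(-0.440210)(592) − (0.702608)(0.897895)(604) + (0.711577)(-388) = -474.03 m.
1° of latitude spans 110900 m, so Δφ = -474.03 / 110900 × 3600 = -15.388″.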